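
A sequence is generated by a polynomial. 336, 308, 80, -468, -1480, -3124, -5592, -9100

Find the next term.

-13888

-28 , -228 , -548 , -1012 , -1644 , -2468 , -3508
-200 , -320 , -464 , -632 , -824 , -1040
-120 , -144 , -168 , -192 , -216
-24 , -24 , -24 , -24
Constant fourth difference = -24, so extend:
-216 − 24 = -240;  -1040 − 240 = -1280;  -3508 − 1280 = -4788;  -9100 − 4788 = -13888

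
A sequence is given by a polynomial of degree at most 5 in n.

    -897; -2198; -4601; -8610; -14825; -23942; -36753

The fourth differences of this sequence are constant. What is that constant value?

First differences: -1301, -2403, -4009, -6215, -9117, -12811
Second differences: -1102, -1606, -2206, -2902, -3694
Third differences: -504, -600, -696, -792
Fourth differences: -96, -96, -96

-96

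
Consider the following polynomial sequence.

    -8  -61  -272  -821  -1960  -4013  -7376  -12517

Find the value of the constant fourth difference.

First differences: -53, -211, -549, -1139, -2053, -3363, -5141
Second differences: -158, -338, -590, -914, -1310, -1778
Third differences: -180, -252, -324, -396, -468
Fourth differences: -72, -72, -72, -72

-72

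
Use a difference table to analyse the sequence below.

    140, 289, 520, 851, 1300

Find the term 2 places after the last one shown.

D1: 149, 231, 331, 449
D2: 82, 100, 118
D3: 18, 18
Constant third difference = 18, so extend:
118 + 18 = 136;  449 + 136 = 585;  1300 + 585 = 1885
136 + 18 = 154;  585 + 154 = 739;  1885 + 739 = 2624

2624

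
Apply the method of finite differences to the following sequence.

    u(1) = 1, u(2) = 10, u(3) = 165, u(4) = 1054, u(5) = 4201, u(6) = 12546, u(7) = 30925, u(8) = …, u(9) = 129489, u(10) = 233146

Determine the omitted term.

Using the first 7 terms:
9  155  889  3147  8345  18379
146  734  2258  5198  10034
588  1524  2940  4836
936  1416  1896
480  480
Constant fifth difference = 480.
Extend forward: 1896 + 480 = 2376;  4836 + 2376 = 7212;  10034 + 7212 = 17246;  18379 + 17246 = 35625;  30925 + 35625 = 66550

66550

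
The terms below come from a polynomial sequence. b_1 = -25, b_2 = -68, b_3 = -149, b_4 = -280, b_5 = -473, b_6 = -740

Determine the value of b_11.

-3605

D1: -43, -81, -131, -193, -267
D2: -38, -50, -62, -74
D3: -12, -12, -12
Constant third difference = -12, so extend:
-74 − 12 = -86;  -267 − 86 = -353;  -740 − 353 = -1093
-86 − 12 = -98;  -353 − 98 = -451;  -1093 − 451 = -1544
-98 − 12 = -110;  -451 − 110 = -561;  -1544 − 561 = -2105
-110 − 12 = -122;  -561 − 122 = -683;  -2105 − 683 = -2788
-122 − 12 = -134;  -683 − 134 = -817;  -2788 − 817 = -3605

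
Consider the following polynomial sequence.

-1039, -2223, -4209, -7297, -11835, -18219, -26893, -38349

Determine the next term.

-1184 , -1986 , -3088 , -4538 , -6384 , -8674 , -11456
-802 , -1102 , -1450 , -1846 , -2290 , -2782
-300 , -348 , -396 , -444 , -492
-48 , -48 , -48 , -48
Fourth differences constant at -48.
-492 − 48 = -540;  -2782 − 540 = -3322;  -11456 − 3322 = -14778;  -38349 − 14778 = -53127

-53127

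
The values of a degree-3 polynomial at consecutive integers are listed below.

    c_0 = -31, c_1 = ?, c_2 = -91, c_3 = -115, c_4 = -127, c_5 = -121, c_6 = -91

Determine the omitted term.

-61

Using the last 5 terms:
D1: -24  -12  6  30
D2: 12  18  24
D3: 6  6
Constant third difference = 6.
Extend backward: 12 − 6 = 6;  -24 − 6 = -30;  -91 + 30 = -61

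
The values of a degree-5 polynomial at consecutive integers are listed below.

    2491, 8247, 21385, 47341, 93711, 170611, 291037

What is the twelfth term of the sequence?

First differences: 5756  13138  25956  46370  76900  120426
Second differences: 7382  12818  20414  30530  43526
Third differences: 5436  7596  10116  12996
Fourth differences: 2160  2520  2880
Fifth differences: 360  360
Fifth differences constant at 360.
2880 + 360 = 3240;  12996 + 3240 = 16236;  43526 + 16236 = 59762;  120426 + 59762 = 180188;  291037 + 180188 = 471225
3240 + 360 = 3600;  16236 + 3600 = 19836;  59762 + 19836 = 79598;  180188 + 79598 = 259786;  471225 + 259786 = 731011
3600 + 360 = 3960;  19836 + 3960 = 23796;  79598 + 23796 = 103394;  259786 + 103394 = 363180;  731011 + 363180 = 1094191
3960 + 360 = 4320;  23796 + 4320 = 28116;  103394 + 28116 = 131510;  363180 + 131510 = 494690;  1094191 + 494690 = 1588881
4320 + 360 = 4680;  28116 + 4680 = 32796;  131510 + 32796 = 164306;  494690 + 164306 = 658996;  1588881 + 658996 = 2247877

2247877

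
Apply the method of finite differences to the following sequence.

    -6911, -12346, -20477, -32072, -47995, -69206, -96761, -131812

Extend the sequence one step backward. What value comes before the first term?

-3500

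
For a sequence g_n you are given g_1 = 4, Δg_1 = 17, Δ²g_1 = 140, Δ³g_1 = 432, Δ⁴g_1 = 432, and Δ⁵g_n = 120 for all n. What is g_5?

3072

Build the table forward from the leading diagonal:
Δ⁵: 120, 120, 120, 120, 120
Δ⁴: 432, 552, 672, 792, 912
Δ³: 432, 864, 1416, 2088, 2880
Δ²: 140, 572, 1436, 2852, 4940
Δ: 17, 157, 729, 2165, 5017
g: 4, 21, 178, 907, 3072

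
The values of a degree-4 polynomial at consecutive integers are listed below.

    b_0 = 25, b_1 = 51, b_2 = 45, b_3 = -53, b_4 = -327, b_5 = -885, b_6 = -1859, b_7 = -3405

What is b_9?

-8957

Δ: 26 , -6 , -98 , -274 , -558 , -974 , -1546
Δ²: -32 , -92 , -176 , -284 , -416 , -572
Δ³: -60 , -84 , -108 , -132 , -156
Δ⁴: -24 , -24 , -24 , -24
Fourth differences constant at -24.
-156 − 24 = -180;  -572 − 180 = -752;  -1546 − 752 = -2298;  -3405 − 2298 = -5703
-180 − 24 = -204;  -752 − 204 = -956;  -2298 − 956 = -3254;  -5703 − 3254 = -8957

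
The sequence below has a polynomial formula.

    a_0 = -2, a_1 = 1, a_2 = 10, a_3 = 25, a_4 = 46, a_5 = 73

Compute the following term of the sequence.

106

3, 9, 15, 21, 27
6, 6, 6, 6
Constant second difference = 6, so extend:
27 + 6 = 33;  73 + 33 = 106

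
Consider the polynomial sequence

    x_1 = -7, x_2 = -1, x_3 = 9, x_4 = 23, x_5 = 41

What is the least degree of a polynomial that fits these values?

2

First differences: 6, 10, 14, 18
Second differences: 4, 4, 4
The second differences are constant, so the polynomial has degree 2.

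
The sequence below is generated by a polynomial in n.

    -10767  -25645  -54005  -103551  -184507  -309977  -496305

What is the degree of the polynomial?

Δ: -14878, -28360, -49546, -80956, -125470, -186328
Δ²: -13482, -21186, -31410, -44514, -60858
Δ³: -7704, -10224, -13104, -16344
Δ⁴: -2520, -2880, -3240
Δ⁵: -360, -360
The fifth differences are constant, so the polynomial has degree 5.

5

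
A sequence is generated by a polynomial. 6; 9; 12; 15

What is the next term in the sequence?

First differences: 3, 3, 3
The first differences are constant (3).
15 + 3 = 18

18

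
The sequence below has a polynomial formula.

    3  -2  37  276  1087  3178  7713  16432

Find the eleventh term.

First differences: -5, 39, 239, 811, 2091, 4535, 8719
Second differences: 44, 200, 572, 1280, 2444, 4184
Third differences: 156, 372, 708, 1164, 1740
Fourth differences: 216, 336, 456, 576
Fifth differences: 120, 120, 120
Constant fifth difference = 120, so extend:
576 + 120 = 696;  1740 + 696 = 2436;  4184 + 2436 = 6620;  8719 + 6620 = 15339;  16432 + 15339 = 31771
696 + 120 = 816;  2436 + 816 = 3252;  6620 + 3252 = 9872;  15339 + 9872 = 25211;  31771 + 25211 = 56982
816 + 120 = 936;  3252 + 936 = 4188;  9872 + 4188 = 14060;  25211 + 14060 = 39271;  56982 + 39271 = 96253

96253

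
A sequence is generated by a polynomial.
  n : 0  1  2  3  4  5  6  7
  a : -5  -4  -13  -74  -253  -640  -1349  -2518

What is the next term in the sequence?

-4309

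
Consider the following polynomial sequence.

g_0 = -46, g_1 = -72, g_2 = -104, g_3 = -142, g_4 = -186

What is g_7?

-354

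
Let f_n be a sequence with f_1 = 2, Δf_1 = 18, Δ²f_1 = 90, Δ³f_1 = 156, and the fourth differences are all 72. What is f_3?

128

Build the table forward from the leading diagonal:
Fourth differences: 72  72  72
Third differences: 156  228  300
Second differences: 90  246  474
First differences: 18  108  354
f: 2  20  128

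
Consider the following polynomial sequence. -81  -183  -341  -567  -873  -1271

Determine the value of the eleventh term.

-5061

Δ: -102  -158  -226  -306  -398
Δ²: -56  -68  -80  -92
Δ³: -12  -12  -12
Constant third difference = -12, so extend:
-92 − 12 = -104;  -398 − 104 = -502;  -1271 − 502 = -1773
-104 − 12 = -116;  -502 − 116 = -618;  -1773 − 618 = -2391
-116 − 12 = -128;  -618 − 128 = -746;  -2391 − 746 = -3137
-128 − 12 = -140;  -746 − 140 = -886;  -3137 − 886 = -4023
-140 − 12 = -152;  -886 − 152 = -1038;  -4023 − 1038 = -5061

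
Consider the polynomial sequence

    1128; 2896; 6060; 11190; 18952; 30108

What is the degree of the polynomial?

1768, 3164, 5130, 7762, 11156
1396, 1966, 2632, 3394
570, 666, 762
96, 96
The fourth differences are constant, so the polynomial has degree 4.

4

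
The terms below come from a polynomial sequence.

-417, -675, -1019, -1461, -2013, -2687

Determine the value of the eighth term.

-4449

Δ: -258 , -344 , -442 , -552 , -674
Δ²: -86 , -98 , -110 , -122
Δ³: -12 , -12 , -12
Constant third difference = -12, so extend:
-122 − 12 = -134;  -674 − 134 = -808;  -2687 − 808 = -3495
-134 − 12 = -146;  -808 − 146 = -954;  -3495 − 954 = -4449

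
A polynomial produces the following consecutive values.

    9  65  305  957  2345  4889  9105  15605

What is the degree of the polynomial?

4

First differences: 56, 240, 652, 1388, 2544, 4216, 6500
Second differences: 184, 412, 736, 1156, 1672, 2284
Third differences: 228, 324, 420, 516, 612
Fourth differences: 96, 96, 96, 96
The fourth differences are constant, so the polynomial has degree 4.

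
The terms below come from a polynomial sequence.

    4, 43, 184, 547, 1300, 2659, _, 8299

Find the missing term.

Using the first 6 terms:
Δ: 39  141  363  753  1359
Δ²: 102  222  390  606
Δ³: 120  168  216
Δ⁴: 48  48
Constant fourth difference = 48.
Extend forward: 216 + 48 = 264;  606 + 264 = 870;  1359 + 870 = 2229;  2659 + 2229 = 4888

4888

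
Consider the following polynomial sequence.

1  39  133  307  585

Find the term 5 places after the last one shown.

4375

Δ: 38, 94, 174, 278
Δ²: 56, 80, 104
Δ³: 24, 24
Constant third difference = 24, so extend:
104 + 24 = 128;  278 + 128 = 406;  585 + 406 = 991
128 + 24 = 152;  406 + 152 = 558;  991 + 558 = 1549
152 + 24 = 176;  558 + 176 = 734;  1549 + 734 = 2283
176 + 24 = 200;  734 + 200 = 934;  2283 + 934 = 3217
200 + 24 = 224;  934 + 224 = 1158;  3217 + 1158 = 4375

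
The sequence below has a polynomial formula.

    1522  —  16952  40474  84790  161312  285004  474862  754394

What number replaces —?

5884

Using the last 7 terms:
Δ: 23522, 44316, 76522, 123692, 189858, 279532
Δ²: 20794, 32206, 47170, 66166, 89674
Δ³: 11412, 14964, 18996, 23508
Δ⁴: 3552, 4032, 4512
Δ⁵: 480, 480
Constant fifth difference = 480.
Extend backward: 3552 − 480 = 3072;  11412 − 3072 = 8340;  20794 − 8340 = 12454;  23522 − 12454 = 11068;  16952 − 11068 = 5884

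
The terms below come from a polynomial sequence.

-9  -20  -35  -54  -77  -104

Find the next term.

-135

Δ: -11  -15  -19  -23  -27
Δ²: -4  -4  -4  -4
The second differences are constant (-4).
-27 − 4 = -31;  -104 − 31 = -135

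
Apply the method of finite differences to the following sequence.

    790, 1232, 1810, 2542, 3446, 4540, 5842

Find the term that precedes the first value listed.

466

442  578  732  904  1094  1302
136  154  172  190  208
18  18  18  18
The third differences are constant at 18.
Work back: 136 − 18 = 118;  442 − 118 = 324;  790 − 324 = 466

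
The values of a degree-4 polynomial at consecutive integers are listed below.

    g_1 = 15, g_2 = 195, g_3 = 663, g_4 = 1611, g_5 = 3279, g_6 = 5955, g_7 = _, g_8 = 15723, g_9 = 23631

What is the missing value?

9975

Using the first 6 terms:
180  468  948  1668  2676
288  480  720  1008
192  240  288
48  48
Constant fourth difference = 48.
Extend forward: 288 + 48 = 336;  1008 + 336 = 1344;  2676 + 1344 = 4020;  5955 + 4020 = 9975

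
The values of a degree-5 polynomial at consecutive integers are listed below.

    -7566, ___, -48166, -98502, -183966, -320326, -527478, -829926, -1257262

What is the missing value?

-20838

Using the last 7 terms:
D1: -50336, -85464, -136360, -207152, -302448, -427336
D2: -35128, -50896, -70792, -95296, -124888
D3: -15768, -19896, -24504, -29592
D4: -4128, -4608, -5088
D5: -480, -480
Constant fifth difference = -480.
Extend backward: -4128 + 480 = -3648;  -15768 + 3648 = -12120;  -35128 + 12120 = -23008;  -50336 + 23008 = -27328;  -48166 + 27328 = -20838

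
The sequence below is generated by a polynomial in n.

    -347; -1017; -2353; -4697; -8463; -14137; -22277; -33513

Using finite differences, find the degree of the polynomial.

4

-670, -1336, -2344, -3766, -5674, -8140, -11236
-666, -1008, -1422, -1908, -2466, -3096
-342, -414, -486, -558, -630
-72, -72, -72, -72
The fourth differences are constant, so the polynomial has degree 4.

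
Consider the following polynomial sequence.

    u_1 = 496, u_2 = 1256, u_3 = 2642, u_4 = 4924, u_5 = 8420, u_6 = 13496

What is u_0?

Δ: 760  1386  2282  3496  5076
Δ²: 626  896  1214  1580
Δ³: 270  318  366
Δ⁴: 48  48
The fourth differences are constant at 48.
Work back: 270 − 48 = 222;  626 − 222 = 404;  760 − 404 = 356;  496 − 356 = 140

140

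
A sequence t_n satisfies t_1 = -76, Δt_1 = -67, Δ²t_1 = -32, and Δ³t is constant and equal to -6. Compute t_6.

-791

Build the table forward from the leading diagonal:
Δ³: -6, -6, -6, -6, -6, -6
Δ²: -32, -38, -44, -50, -56, -62
Δ: -67, -99, -137, -181, -231, -287
t: -76, -143, -242, -379, -560, -791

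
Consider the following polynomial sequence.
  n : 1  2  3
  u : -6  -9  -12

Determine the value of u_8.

-27

Δ: -3  -3
The first differences are constant (-3).
-12 − 3 = -15
-15 − 3 = -18
-18 − 3 = -21
-21 − 3 = -24
-24 − 3 = -27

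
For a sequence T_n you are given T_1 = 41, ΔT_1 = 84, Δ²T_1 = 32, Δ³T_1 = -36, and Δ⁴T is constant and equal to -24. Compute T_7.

Build the table forward from the leading diagonal:
Δ⁴: -24  -24  -24  -24  -24  -24  -24
Δ³: -36  -60  -84  -108  -132  -156  -180
Δ²: 32  -4  -64  -148  -256  -388  -544
Δ: 84  116  112  48  -100  -356  -744
T: 41  125  241  353  401  301  -55

-55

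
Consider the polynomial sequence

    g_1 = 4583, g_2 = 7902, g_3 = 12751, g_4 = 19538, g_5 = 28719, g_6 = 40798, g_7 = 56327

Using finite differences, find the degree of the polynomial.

3319, 4849, 6787, 9181, 12079, 15529
1530, 1938, 2394, 2898, 3450
408, 456, 504, 552
48, 48, 48
The fourth differences are constant, so the polynomial has degree 4.

4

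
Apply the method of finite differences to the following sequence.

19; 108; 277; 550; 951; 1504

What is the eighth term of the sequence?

First differences: 89, 169, 273, 401, 553
Second differences: 80, 104, 128, 152
Third differences: 24, 24, 24
Third differences constant at 24.
152 + 24 = 176;  553 + 176 = 729;  1504 + 729 = 2233
176 + 24 = 200;  729 + 200 = 929;  2233 + 929 = 3162

3162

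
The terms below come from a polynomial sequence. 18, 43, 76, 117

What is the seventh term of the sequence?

288

Δ: 25  33  41
Δ²: 8  8
Second differences constant at 8.
41 + 8 = 49;  117 + 49 = 166
49 + 8 = 57;  166 + 57 = 223
57 + 8 = 65;  223 + 65 = 288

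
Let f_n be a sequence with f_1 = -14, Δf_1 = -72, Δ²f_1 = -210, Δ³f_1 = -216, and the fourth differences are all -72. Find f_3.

Build the table forward from the leading diagonal:
Δ⁴: -72  -72  -72
Δ³: -216  -288  -360
Δ²: -210  -426  -714
Δ: -72  -282  -708
f: -14  -86  -368

-368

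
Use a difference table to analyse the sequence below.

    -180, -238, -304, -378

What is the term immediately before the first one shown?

-130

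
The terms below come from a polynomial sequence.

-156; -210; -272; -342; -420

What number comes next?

D1: -54 , -62 , -70 , -78
D2: -8 , -8 , -8
Second differences constant at -8.
-78 − 8 = -86;  -420 − 86 = -506

-506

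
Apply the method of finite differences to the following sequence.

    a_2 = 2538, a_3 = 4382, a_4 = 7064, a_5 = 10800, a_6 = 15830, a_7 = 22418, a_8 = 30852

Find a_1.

1340

1844, 2682, 3736, 5030, 6588, 8434
838, 1054, 1294, 1558, 1846
216, 240, 264, 288
24, 24, 24
The fourth differences are constant at 24.
Work back: 216 − 24 = 192;  838 − 192 = 646;  1844 − 646 = 1198;  2538 − 1198 = 1340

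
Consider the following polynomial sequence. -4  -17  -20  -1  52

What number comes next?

-13, -3, 19, 53
10, 22, 34
12, 12
Constant third difference = 12, so extend:
34 + 12 = 46;  53 + 46 = 99;  52 + 99 = 151

151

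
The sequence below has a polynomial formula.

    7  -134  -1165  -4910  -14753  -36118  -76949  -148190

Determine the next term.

-264265

-141  -1031  -3745  -9843  -21365  -40831  -71241
-890  -2714  -6098  -11522  -19466  -30410
-1824  -3384  -5424  -7944  -10944
-1560  -2040  -2520  -3000
-480  -480  -480
Constant fifth difference = -480, so extend:
-3000 − 480 = -3480;  -10944 − 3480 = -14424;  -30410 − 14424 = -44834;  -71241 − 44834 = -116075;  -148190 − 116075 = -264265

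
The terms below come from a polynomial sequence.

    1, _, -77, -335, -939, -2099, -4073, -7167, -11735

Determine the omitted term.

-3

Using the last 7 terms:
First differences: -258, -604, -1160, -1974, -3094, -4568
Second differences: -346, -556, -814, -1120, -1474
Third differences: -210, -258, -306, -354
Fourth differences: -48, -48, -48
Constant fourth difference = -48.
Extend backward: -210 + 48 = -162;  -346 + 162 = -184;  -258 + 184 = -74;  -77 + 74 = -3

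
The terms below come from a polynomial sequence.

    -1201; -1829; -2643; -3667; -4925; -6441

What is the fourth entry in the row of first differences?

-1258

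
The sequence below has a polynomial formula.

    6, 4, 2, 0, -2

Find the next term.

First differences: -2, -2, -2, -2
First differences constant at -2.
-2 − 2 = -4

-4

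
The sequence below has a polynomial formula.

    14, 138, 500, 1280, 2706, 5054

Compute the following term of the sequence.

124, 362, 780, 1426, 2348
238, 418, 646, 922
180, 228, 276
48, 48
Fourth differences constant at 48.
276 + 48 = 324;  922 + 324 = 1246;  2348 + 1246 = 3594;  5054 + 3594 = 8648

8648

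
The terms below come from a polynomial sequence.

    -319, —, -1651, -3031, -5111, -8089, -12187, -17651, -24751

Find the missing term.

-797

Using the last 7 terms:
Δ: -1380, -2080, -2978, -4098, -5464, -7100
Δ²: -700, -898, -1120, -1366, -1636
Δ³: -198, -222, -246, -270
Δ⁴: -24, -24, -24
Constant fourth difference = -24.
Extend backward: -198 + 24 = -174;  -700 + 174 = -526;  -1380 + 526 = -854;  -1651 + 854 = -797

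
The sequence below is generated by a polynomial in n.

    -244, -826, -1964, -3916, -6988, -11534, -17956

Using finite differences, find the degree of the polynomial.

4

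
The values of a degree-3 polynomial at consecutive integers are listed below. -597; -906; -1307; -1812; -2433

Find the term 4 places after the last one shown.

First differences: -309, -401, -505, -621
Second differences: -92, -104, -116
Third differences: -12, -12
Constant third difference = -12, so extend:
-116 − 12 = -128;  -621 − 128 = -749;  -2433 − 749 = -3182
-128 − 12 = -140;  -749 − 140 = -889;  -3182 − 889 = -4071
-140 − 12 = -152;  -889 − 152 = -1041;  -4071 − 1041 = -5112
-152 − 12 = -164;  -1041 − 164 = -1205;  -5112 − 1205 = -6317

-6317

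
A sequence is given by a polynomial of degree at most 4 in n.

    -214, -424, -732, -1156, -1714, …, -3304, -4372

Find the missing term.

-2424

Using the first 5 terms:
Δ: -210  -308  -424  -558
Δ²: -98  -116  -134
Δ³: -18  -18
Constant third difference = -18.
Extend forward: -134 − 18 = -152;  -558 − 152 = -710;  -1714 − 710 = -2424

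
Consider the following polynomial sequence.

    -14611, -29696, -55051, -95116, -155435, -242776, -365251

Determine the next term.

-532436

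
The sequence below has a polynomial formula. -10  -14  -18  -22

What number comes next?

-26

Δ: -4, -4, -4
First differences constant at -4.
-22 − 4 = -26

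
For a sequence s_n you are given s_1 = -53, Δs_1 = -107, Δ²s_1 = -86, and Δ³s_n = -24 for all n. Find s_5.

-1093

Build the table forward from the leading diagonal:
Third differences: -24  -24  -24  -24  -24
Second differences: -86  -110  -134  -158  -182
First differences: -107  -193  -303  -437  -595
s: -53  -160  -353  -656  -1093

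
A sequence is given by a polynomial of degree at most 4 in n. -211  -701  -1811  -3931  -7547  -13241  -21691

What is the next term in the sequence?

First differences: -490  -1110  -2120  -3616  -5694  -8450
Second differences: -620  -1010  -1496  -2078  -2756
Third differences: -390  -486  -582  -678
Fourth differences: -96  -96  -96
Fourth differences constant at -96.
-678 − 96 = -774;  -2756 − 774 = -3530;  -8450 − 3530 = -11980;  -21691 − 11980 = -33671

-33671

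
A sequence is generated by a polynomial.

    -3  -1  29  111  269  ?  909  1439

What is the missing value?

Using the first 5 terms:
Δ: 2  30  82  158
Δ²: 28  52  76
Δ³: 24  24
Constant third difference = 24.
Extend forward: 76 + 24 = 100;  158 + 100 = 258;  269 + 258 = 527

527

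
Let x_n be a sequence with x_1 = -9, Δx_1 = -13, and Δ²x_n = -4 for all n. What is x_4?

-60

Build the table forward from the leading diagonal:
Second differences: -4  -4  -4  -4
First differences: -13  -17  -21  -25
x: -9  -22  -39  -60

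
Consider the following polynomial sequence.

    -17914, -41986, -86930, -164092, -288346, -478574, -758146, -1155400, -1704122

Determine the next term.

-2444026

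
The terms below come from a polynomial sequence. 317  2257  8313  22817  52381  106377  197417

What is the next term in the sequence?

341833

D1: 1940, 6056, 14504, 29564, 53996, 91040
D2: 4116, 8448, 15060, 24432, 37044
D3: 4332, 6612, 9372, 12612
D4: 2280, 2760, 3240
D5: 480, 480
Constant fifth difference = 480, so extend:
3240 + 480 = 3720;  12612 + 3720 = 16332;  37044 + 16332 = 53376;  91040 + 53376 = 144416;  197417 + 144416 = 341833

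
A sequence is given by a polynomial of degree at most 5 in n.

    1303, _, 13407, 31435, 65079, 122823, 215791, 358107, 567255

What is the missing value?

4791

Using the last 7 terms:
First differences: 18028  33644  57744  92968  142316  209148
Second differences: 15616  24100  35224  49348  66832
Third differences: 8484  11124  14124  17484
Fourth differences: 2640  3000  3360
Fifth differences: 360  360
Constant fifth difference = 360.
Extend backward: 2640 − 360 = 2280;  8484 − 2280 = 6204;  15616 − 6204 = 9412;  18028 − 9412 = 8616;  13407 − 8616 = 4791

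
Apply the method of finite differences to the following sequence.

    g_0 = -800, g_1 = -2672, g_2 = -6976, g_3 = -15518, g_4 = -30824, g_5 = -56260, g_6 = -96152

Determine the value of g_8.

-242128

D1: -1872, -4304, -8542, -15306, -25436, -39892
D2: -2432, -4238, -6764, -10130, -14456
D3: -1806, -2526, -3366, -4326
D4: -720, -840, -960
D5: -120, -120
The fifth differences are constant (-120).
-960 − 120 = -1080;  -4326 − 1080 = -5406;  -14456 − 5406 = -19862;  -39892 − 19862 = -59754;  -96152 − 59754 = -155906
-1080 − 120 = -1200;  -5406 − 1200 = -6606;  -19862 − 6606 = -26468;  -59754 − 26468 = -86222;  -155906 − 86222 = -242128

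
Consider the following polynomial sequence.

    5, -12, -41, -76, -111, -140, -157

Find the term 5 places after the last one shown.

148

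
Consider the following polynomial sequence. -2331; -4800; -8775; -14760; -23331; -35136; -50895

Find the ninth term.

-97515

-2469, -3975, -5985, -8571, -11805, -15759
-1506, -2010, -2586, -3234, -3954
-504, -576, -648, -720
-72, -72, -72
Fourth differences constant at -72.
-720 − 72 = -792;  -3954 − 792 = -4746;  -15759 − 4746 = -20505;  -50895 − 20505 = -71400
-792 − 72 = -864;  -4746 − 864 = -5610;  -20505 − 5610 = -26115;  -71400 − 26115 = -97515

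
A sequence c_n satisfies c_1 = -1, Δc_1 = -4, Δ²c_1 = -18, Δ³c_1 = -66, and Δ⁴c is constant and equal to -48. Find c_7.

-2335

Build the table forward from the leading diagonal:
D4: -48  -48  -48  -48  -48  -48  -48
D3: -66  -114  -162  -210  -258  -306  -354
D2: -18  -84  -198  -360  -570  -828  -1134
D1: -4  -22  -106  -304  -664  -1234  -2062
c: -1  -5  -27  -133  -437  -1101  -2335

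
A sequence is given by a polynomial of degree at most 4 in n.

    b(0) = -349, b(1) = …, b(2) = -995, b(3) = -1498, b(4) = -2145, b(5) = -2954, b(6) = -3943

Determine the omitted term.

Using the last 5 terms:
D1: -503, -647, -809, -989
D2: -144, -162, -180
D3: -18, -18
Constant third difference = -18.
Extend backward: -144 + 18 = -126;  -503 + 126 = -377;  -995 + 377 = -618

-618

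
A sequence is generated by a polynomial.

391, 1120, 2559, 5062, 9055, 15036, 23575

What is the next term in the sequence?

35314

Δ: 729, 1439, 2503, 3993, 5981, 8539
Δ²: 710, 1064, 1490, 1988, 2558
Δ³: 354, 426, 498, 570
Δ⁴: 72, 72, 72
Constant fourth difference = 72, so extend:
570 + 72 = 642;  2558 + 642 = 3200;  8539 + 3200 = 11739;  23575 + 11739 = 35314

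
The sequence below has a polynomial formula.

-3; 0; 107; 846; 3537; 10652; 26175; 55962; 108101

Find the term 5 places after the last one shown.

First differences: 3, 107, 739, 2691, 7115, 15523, 29787, 52139
Second differences: 104, 632, 1952, 4424, 8408, 14264, 22352
Third differences: 528, 1320, 2472, 3984, 5856, 8088
Fourth differences: 792, 1152, 1512, 1872, 2232
Fifth differences: 360, 360, 360, 360
Constant fifth difference = 360, so extend:
2232 + 360 = 2592;  8088 + 2592 = 10680;  22352 + 10680 = 33032;  52139 + 33032 = 85171;  108101 + 85171 = 193272
2592 + 360 = 2952;  10680 + 2952 = 13632;  33032 + 13632 = 46664;  85171 + 46664 = 131835;  193272 + 131835 = 325107
2952 + 360 = 3312;  13632 + 3312 = 16944;  46664 + 16944 = 63608;  131835 + 63608 = 195443;  325107 + 195443 = 520550
3312 + 360 = 3672;  16944 + 3672 = 20616;  63608 + 20616 = 84224;  195443 + 84224 = 279667;  520550 + 279667 = 800217
3672 + 360 = 4032;  20616 + 4032 = 24648;  84224 + 24648 = 108872;  279667 + 108872 = 388539;  800217 + 388539 = 1188756

1188756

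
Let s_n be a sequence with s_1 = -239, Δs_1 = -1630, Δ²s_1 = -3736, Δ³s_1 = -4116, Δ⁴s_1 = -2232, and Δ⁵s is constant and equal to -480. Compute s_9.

-531503

Build the table forward from the leading diagonal:
Fifth differences: -480, -480, -480, -480, -480, -480, -480, -480, -480
Fourth differences: -2232, -2712, -3192, -3672, -4152, -4632, -5112, -5592, -6072
Third differences: -4116, -6348, -9060, -12252, -15924, -20076, -24708, -29820, -35412
Second differences: -3736, -7852, -14200, -23260, -35512, -51436, -71512, -96220, -126040
First differences: -1630, -5366, -13218, -27418, -50678, -86190, -137626, -209138, -305358
s: -239, -1869, -7235, -20453, -47871, -98549, -184739, -322365, -531503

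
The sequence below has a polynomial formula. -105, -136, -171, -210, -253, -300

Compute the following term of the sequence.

-351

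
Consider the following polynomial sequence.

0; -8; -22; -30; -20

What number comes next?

20

Δ: -8 , -14 , -8 , 10
Δ²: -6 , 6 , 18
Δ³: 12 , 12
Constant third difference = 12, so extend:
18 + 12 = 30;  10 + 30 = 40;  -20 + 40 = 20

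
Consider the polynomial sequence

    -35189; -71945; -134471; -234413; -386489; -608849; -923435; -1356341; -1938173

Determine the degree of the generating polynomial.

5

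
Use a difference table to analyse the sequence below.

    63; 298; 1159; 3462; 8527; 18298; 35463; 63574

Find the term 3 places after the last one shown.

264583

First differences: 235, 861, 2303, 5065, 9771, 17165, 28111
Second differences: 626, 1442, 2762, 4706, 7394, 10946
Third differences: 816, 1320, 1944, 2688, 3552
Fourth differences: 504, 624, 744, 864
Fifth differences: 120, 120, 120
Fifth differences constant at 120.
864 + 120 = 984;  3552 + 984 = 4536;  10946 + 4536 = 15482;  28111 + 15482 = 43593;  63574 + 43593 = 107167
984 + 120 = 1104;  4536 + 1104 = 5640;  15482 + 5640 = 21122;  43593 + 21122 = 64715;  107167 + 64715 = 171882
1104 + 120 = 1224;  5640 + 1224 = 6864;  21122 + 6864 = 27986;  64715 + 27986 = 92701;  171882 + 92701 = 264583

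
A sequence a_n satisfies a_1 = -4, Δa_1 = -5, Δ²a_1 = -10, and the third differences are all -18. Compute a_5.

-156

Build the table forward from the leading diagonal:
Δ³: -18  -18  -18  -18  -18
Δ²: -10  -28  -46  -64  -82
Δ: -5  -15  -43  -89  -153
a: -4  -9  -24  -67  -156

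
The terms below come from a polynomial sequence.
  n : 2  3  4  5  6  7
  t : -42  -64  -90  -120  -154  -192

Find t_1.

-24

D1: -22  -26  -30  -34  -38
D2: -4  -4  -4  -4
The second differences are constant at -4.
Work back: -22 + 4 = -18;  -42 + 18 = -24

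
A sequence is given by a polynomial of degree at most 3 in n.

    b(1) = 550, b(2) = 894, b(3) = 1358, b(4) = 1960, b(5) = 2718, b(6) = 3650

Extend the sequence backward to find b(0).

308

344  464  602  758  932
120  138  156  174
18  18  18
The third differences are constant at 18.
Work back: 120 − 18 = 102;  344 − 102 = 242;  550 − 242 = 308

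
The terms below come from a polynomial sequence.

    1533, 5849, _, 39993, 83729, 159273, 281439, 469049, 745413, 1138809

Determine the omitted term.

16779

Using the last 7 terms:
43736, 75544, 122166, 187610, 276364, 393396
31808, 46622, 65444, 88754, 117032
14814, 18822, 23310, 28278
4008, 4488, 4968
480, 480
Constant fifth difference = 480.
Extend backward: 4008 − 480 = 3528;  14814 − 3528 = 11286;  31808 − 11286 = 20522;  43736 − 20522 = 23214;  39993 − 23214 = 16779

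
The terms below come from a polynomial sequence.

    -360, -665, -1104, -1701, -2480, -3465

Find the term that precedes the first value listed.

-165

First differences: -305  -439  -597  -779  -985
Second differences: -134  -158  -182  -206
Third differences: -24  -24  -24
The third differences are constant at -24.
Work back: -134 + 24 = -110;  -305 + 110 = -195;  -360 + 195 = -165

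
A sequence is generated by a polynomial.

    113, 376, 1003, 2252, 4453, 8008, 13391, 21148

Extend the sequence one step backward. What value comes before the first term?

28

Δ: 263  627  1249  2201  3555  5383  7757
Δ²: 364  622  952  1354  1828  2374
Δ³: 258  330  402  474  546
Δ⁴: 72  72  72  72
The fourth differences are constant at 72.
Work back: 258 − 72 = 186;  364 − 186 = 178;  263 − 178 = 85;  113 − 85 = 28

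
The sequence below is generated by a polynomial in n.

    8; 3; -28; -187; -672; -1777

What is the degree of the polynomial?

First differences: -5, -31, -159, -485, -1105
Second differences: -26, -128, -326, -620
Third differences: -102, -198, -294
Fourth differences: -96, -96
The fourth differences are constant, so the polynomial has degree 4.

4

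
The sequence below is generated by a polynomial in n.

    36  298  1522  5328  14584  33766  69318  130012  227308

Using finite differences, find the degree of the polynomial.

First differences: 262, 1224, 3806, 9256, 19182, 35552, 60694, 97296
Second differences: 962, 2582, 5450, 9926, 16370, 25142, 36602
Third differences: 1620, 2868, 4476, 6444, 8772, 11460
Fourth differences: 1248, 1608, 1968, 2328, 2688
Fifth differences: 360, 360, 360, 360
The fifth differences are constant, so the polynomial has degree 5.

5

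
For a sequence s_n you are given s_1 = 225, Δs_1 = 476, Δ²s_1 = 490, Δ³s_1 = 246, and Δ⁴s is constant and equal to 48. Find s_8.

Build the table forward from the leading diagonal:
Fourth differences: 48  48  48  48  48  48  48  48
Third differences: 246  294  342  390  438  486  534  582
Second differences: 490  736  1030  1372  1762  2200  2686  3220
First differences: 476  966  1702  2732  4104  5866  8066  10752
s: 225  701  1667  3369  6101  10205  16071  24137

24137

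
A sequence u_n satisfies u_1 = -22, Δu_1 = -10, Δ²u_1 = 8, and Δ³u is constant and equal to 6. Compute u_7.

158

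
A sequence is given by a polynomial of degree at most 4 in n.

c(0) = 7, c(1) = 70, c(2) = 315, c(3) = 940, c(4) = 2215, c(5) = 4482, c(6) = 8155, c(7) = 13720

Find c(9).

32830

D1: 63, 245, 625, 1275, 2267, 3673, 5565
D2: 182, 380, 650, 992, 1406, 1892
D3: 198, 270, 342, 414, 486
D4: 72, 72, 72, 72
Constant fourth difference = 72, so extend:
486 + 72 = 558;  1892 + 558 = 2450;  5565 + 2450 = 8015;  13720 + 8015 = 21735
558 + 72 = 630;  2450 + 630 = 3080;  8015 + 3080 = 11095;  21735 + 11095 = 32830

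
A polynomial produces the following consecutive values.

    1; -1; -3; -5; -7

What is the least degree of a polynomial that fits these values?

1

D1: -2, -2, -2, -2
The first differences are constant, so the polynomial has degree 1.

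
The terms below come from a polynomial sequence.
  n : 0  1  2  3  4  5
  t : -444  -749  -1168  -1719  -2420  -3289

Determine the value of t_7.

Δ: -305, -419, -551, -701, -869
Δ²: -114, -132, -150, -168
Δ³: -18, -18, -18
The third differences are constant (-18).
-168 − 18 = -186;  -869 − 186 = -1055;  -3289 − 1055 = -4344
-186 − 18 = -204;  -1055 − 204 = -1259;  -4344 − 1259 = -5603

-5603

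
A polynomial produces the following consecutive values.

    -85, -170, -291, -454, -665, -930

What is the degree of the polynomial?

3

First differences: -85, -121, -163, -211, -265
Second differences: -36, -42, -48, -54
Third differences: -6, -6, -6
The third differences are constant, so the polynomial has degree 3.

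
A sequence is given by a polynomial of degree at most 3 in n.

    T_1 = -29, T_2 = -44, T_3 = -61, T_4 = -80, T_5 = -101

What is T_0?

First differences: -15  -17  -19  -21
Second differences: -2  -2  -2
The second differences are constant at -2.
Work back: -15 + 2 = -13;  -29 + 13 = -16

-16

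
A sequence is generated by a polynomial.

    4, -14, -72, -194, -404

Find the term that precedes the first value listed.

6

-18, -58, -122, -210
-40, -64, -88
-24, -24
The third differences are constant at -24.
Work back: -40 + 24 = -16;  -18 + 16 = -2;  4 + 2 = 6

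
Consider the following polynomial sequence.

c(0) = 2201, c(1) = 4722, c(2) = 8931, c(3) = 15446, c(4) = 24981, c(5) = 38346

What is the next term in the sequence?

56447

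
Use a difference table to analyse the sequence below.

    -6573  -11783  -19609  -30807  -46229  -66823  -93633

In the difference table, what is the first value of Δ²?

-2616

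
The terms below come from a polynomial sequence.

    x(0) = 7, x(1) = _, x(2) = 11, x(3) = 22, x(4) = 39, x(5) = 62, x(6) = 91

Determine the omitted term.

6

Using the last 5 terms:
First differences: 11, 17, 23, 29
Second differences: 6, 6, 6
Constant second difference = 6.
Extend backward: 11 − 6 = 5;  11 − 5 = 6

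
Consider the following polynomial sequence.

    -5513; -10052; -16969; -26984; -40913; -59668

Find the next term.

First differences: -4539  -6917  -10015  -13929  -18755
Second differences: -2378  -3098  -3914  -4826
Third differences: -720  -816  -912
Fourth differences: -96  -96
The fourth differences are constant (-96).
-912 − 96 = -1008;  -4826 − 1008 = -5834;  -18755 − 5834 = -24589;  -59668 − 24589 = -84257

-84257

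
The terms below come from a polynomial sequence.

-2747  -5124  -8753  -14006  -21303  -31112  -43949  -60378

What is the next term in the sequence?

D1: -2377, -3629, -5253, -7297, -9809, -12837, -16429
D2: -1252, -1624, -2044, -2512, -3028, -3592
D3: -372, -420, -468, -516, -564
D4: -48, -48, -48, -48
Fourth differences constant at -48.
-564 − 48 = -612;  -3592 − 612 = -4204;  -16429 − 4204 = -20633;  -60378 − 20633 = -81011

-81011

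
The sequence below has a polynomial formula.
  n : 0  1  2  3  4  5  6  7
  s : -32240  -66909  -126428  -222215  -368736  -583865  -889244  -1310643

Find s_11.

-4836479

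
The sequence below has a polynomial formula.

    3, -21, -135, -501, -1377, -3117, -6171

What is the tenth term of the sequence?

-29157

First differences: -24, -114, -366, -876, -1740, -3054
Second differences: -90, -252, -510, -864, -1314
Third differences: -162, -258, -354, -450
Fourth differences: -96, -96, -96
Constant fourth difference = -96, so extend:
-450 − 96 = -546;  -1314 − 546 = -1860;  -3054 − 1860 = -4914;  -6171 − 4914 = -11085
-546 − 96 = -642;  -1860 − 642 = -2502;  -4914 − 2502 = -7416;  -11085 − 7416 = -18501
-642 − 96 = -738;  -2502 − 738 = -3240;  -7416 − 3240 = -10656;  -18501 − 10656 = -29157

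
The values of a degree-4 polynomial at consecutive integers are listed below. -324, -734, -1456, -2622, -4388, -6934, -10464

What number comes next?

-410 , -722 , -1166 , -1766 , -2546 , -3530
-312 , -444 , -600 , -780 , -984
-132 , -156 , -180 , -204
-24 , -24 , -24
Constant fourth difference = -24, so extend:
-204 − 24 = -228;  -984 − 228 = -1212;  -3530 − 1212 = -4742;  -10464 − 4742 = -15206

-15206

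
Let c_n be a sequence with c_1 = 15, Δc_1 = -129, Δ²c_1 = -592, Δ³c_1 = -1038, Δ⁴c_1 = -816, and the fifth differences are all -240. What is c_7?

Build the table forward from the leading diagonal:
Fifth differences: -240  -240  -240  -240  -240  -240  -240
Fourth differences: -816  -1056  -1296  -1536  -1776  -2016  -2256
Third differences: -1038  -1854  -2910  -4206  -5742  -7518  -9534
Second differences: -592  -1630  -3484  -6394  -10600  -16342  -23860
First differences: -129  -721  -2351  -5835  -12229  -22829  -39171
c: 15  -114  -835  -3186  -9021  -21250  -44079

-44079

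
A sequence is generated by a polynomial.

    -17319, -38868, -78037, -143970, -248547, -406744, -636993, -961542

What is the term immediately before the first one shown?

-6622

-21549  -39169  -65933  -104577  -158197  -230249  -324549
-17620  -26764  -38644  -53620  -72052  -94300
-9144  -11880  -14976  -18432  -22248
-2736  -3096  -3456  -3816
-360  -360  -360
The fifth differences are constant at -360.
Work back: -2736 + 360 = -2376;  -9144 + 2376 = -6768;  -17620 + 6768 = -10852;  -21549 + 10852 = -10697;  -17319 + 10697 = -6622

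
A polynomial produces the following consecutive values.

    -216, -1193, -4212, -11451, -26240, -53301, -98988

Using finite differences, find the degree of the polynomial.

5

Δ: -977, -3019, -7239, -14789, -27061, -45687
Δ²: -2042, -4220, -7550, -12272, -18626
Δ³: -2178, -3330, -4722, -6354
Δ⁴: -1152, -1392, -1632
Δ⁵: -240, -240
The fifth differences are constant, so the polynomial has degree 5.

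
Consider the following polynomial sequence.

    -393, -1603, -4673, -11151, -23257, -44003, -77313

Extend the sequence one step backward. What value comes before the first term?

-47

-1210  -3070  -6478  -12106  -20746  -33310
-1860  -3408  -5628  -8640  -12564
-1548  -2220  -3012  -3924
-672  -792  -912
-120  -120
The fifth differences are constant at -120.
Work back: -672 + 120 = -552;  -1548 + 552 = -996;  -1860 + 996 = -864;  -1210 + 864 = -346;  -393 + 346 = -47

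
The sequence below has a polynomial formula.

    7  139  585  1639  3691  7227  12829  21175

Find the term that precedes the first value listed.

132, 446, 1054, 2052, 3536, 5602, 8346
314, 608, 998, 1484, 2066, 2744
294, 390, 486, 582, 678
96, 96, 96, 96
The fourth differences are constant at 96.
Work back: 294 − 96 = 198;  314 − 198 = 116;  132 − 116 = 16;  7 − 16 = -9

-9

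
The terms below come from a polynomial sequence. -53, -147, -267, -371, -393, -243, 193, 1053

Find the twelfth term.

-94, -120, -104, -22, 150, 436, 860
-26, 16, 82, 172, 286, 424
42, 66, 90, 114, 138
24, 24, 24, 24
Fourth differences constant at 24.
138 + 24 = 162;  424 + 162 = 586;  860 + 586 = 1446;  1053 + 1446 = 2499
162 + 24 = 186;  586 + 186 = 772;  1446 + 772 = 2218;  2499 + 2218 = 4717
186 + 24 = 210;  772 + 210 = 982;  2218 + 982 = 3200;  4717 + 3200 = 7917
210 + 24 = 234;  982 + 234 = 1216;  3200 + 1216 = 4416;  7917 + 4416 = 12333

12333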